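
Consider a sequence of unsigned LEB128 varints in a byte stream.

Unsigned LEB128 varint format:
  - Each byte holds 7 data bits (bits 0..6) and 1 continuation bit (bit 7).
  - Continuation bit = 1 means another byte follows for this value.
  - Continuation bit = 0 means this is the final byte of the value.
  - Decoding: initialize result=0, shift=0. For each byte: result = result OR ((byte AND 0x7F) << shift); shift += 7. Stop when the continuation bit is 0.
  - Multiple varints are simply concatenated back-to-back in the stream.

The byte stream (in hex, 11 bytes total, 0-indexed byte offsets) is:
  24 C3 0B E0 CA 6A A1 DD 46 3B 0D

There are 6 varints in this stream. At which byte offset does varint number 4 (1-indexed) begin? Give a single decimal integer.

  byte[0]=0x24 cont=0 payload=0x24=36: acc |= 36<<0 -> acc=36 shift=7 [end]
Varint 1: bytes[0:1] = 24 -> value 36 (1 byte(s))
  byte[1]=0xC3 cont=1 payload=0x43=67: acc |= 67<<0 -> acc=67 shift=7
  byte[2]=0x0B cont=0 payload=0x0B=11: acc |= 11<<7 -> acc=1475 shift=14 [end]
Varint 2: bytes[1:3] = C3 0B -> value 1475 (2 byte(s))
  byte[3]=0xE0 cont=1 payload=0x60=96: acc |= 96<<0 -> acc=96 shift=7
  byte[4]=0xCA cont=1 payload=0x4A=74: acc |= 74<<7 -> acc=9568 shift=14
  byte[5]=0x6A cont=0 payload=0x6A=106: acc |= 106<<14 -> acc=1746272 shift=21 [end]
Varint 3: bytes[3:6] = E0 CA 6A -> value 1746272 (3 byte(s))
  byte[6]=0xA1 cont=1 payload=0x21=33: acc |= 33<<0 -> acc=33 shift=7
  byte[7]=0xDD cont=1 payload=0x5D=93: acc |= 93<<7 -> acc=11937 shift=14
  byte[8]=0x46 cont=0 payload=0x46=70: acc |= 70<<14 -> acc=1158817 shift=21 [end]
Varint 4: bytes[6:9] = A1 DD 46 -> value 1158817 (3 byte(s))
  byte[9]=0x3B cont=0 payload=0x3B=59: acc |= 59<<0 -> acc=59 shift=7 [end]
Varint 5: bytes[9:10] = 3B -> value 59 (1 byte(s))
  byte[10]=0x0D cont=0 payload=0x0D=13: acc |= 13<<0 -> acc=13 shift=7 [end]
Varint 6: bytes[10:11] = 0D -> value 13 (1 byte(s))

Answer: 6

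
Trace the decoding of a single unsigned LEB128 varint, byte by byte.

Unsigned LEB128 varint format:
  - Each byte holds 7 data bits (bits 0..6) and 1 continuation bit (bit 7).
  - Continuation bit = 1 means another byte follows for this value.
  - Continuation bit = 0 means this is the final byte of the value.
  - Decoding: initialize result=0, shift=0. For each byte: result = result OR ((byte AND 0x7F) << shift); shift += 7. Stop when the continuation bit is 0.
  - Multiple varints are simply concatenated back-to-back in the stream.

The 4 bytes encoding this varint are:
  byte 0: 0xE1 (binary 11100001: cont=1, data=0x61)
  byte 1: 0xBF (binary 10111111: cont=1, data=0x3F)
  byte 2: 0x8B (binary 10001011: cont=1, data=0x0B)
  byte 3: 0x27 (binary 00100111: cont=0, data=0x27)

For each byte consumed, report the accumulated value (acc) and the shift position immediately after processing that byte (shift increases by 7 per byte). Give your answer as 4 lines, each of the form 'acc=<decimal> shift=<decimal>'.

Answer: acc=97 shift=7
acc=8161 shift=14
acc=188385 shift=21
acc=81977313 shift=28

Derivation:
byte 0=0xE1: payload=0x61=97, contrib = 97<<0 = 97; acc -> 97, shift -> 7
byte 1=0xBF: payload=0x3F=63, contrib = 63<<7 = 8064; acc -> 8161, shift -> 14
byte 2=0x8B: payload=0x0B=11, contrib = 11<<14 = 180224; acc -> 188385, shift -> 21
byte 3=0x27: payload=0x27=39, contrib = 39<<21 = 81788928; acc -> 81977313, shift -> 28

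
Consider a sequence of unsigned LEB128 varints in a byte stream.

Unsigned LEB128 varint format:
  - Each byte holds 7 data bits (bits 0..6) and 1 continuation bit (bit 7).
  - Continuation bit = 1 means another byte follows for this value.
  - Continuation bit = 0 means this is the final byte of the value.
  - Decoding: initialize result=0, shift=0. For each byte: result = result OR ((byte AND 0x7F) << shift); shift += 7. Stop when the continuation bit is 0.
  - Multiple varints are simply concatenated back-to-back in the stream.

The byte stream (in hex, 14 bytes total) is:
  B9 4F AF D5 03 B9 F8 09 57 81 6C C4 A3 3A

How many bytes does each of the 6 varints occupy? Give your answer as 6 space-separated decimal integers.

Answer: 2 3 3 1 2 3

Derivation:
  byte[0]=0xB9 cont=1 payload=0x39=57: acc |= 57<<0 -> acc=57 shift=7
  byte[1]=0x4F cont=0 payload=0x4F=79: acc |= 79<<7 -> acc=10169 shift=14 [end]
Varint 1: bytes[0:2] = B9 4F -> value 10169 (2 byte(s))
  byte[2]=0xAF cont=1 payload=0x2F=47: acc |= 47<<0 -> acc=47 shift=7
  byte[3]=0xD5 cont=1 payload=0x55=85: acc |= 85<<7 -> acc=10927 shift=14
  byte[4]=0x03 cont=0 payload=0x03=3: acc |= 3<<14 -> acc=60079 shift=21 [end]
Varint 2: bytes[2:5] = AF D5 03 -> value 60079 (3 byte(s))
  byte[5]=0xB9 cont=1 payload=0x39=57: acc |= 57<<0 -> acc=57 shift=7
  byte[6]=0xF8 cont=1 payload=0x78=120: acc |= 120<<7 -> acc=15417 shift=14
  byte[7]=0x09 cont=0 payload=0x09=9: acc |= 9<<14 -> acc=162873 shift=21 [end]
Varint 3: bytes[5:8] = B9 F8 09 -> value 162873 (3 byte(s))
  byte[8]=0x57 cont=0 payload=0x57=87: acc |= 87<<0 -> acc=87 shift=7 [end]
Varint 4: bytes[8:9] = 57 -> value 87 (1 byte(s))
  byte[9]=0x81 cont=1 payload=0x01=1: acc |= 1<<0 -> acc=1 shift=7
  byte[10]=0x6C cont=0 payload=0x6C=108: acc |= 108<<7 -> acc=13825 shift=14 [end]
Varint 5: bytes[9:11] = 81 6C -> value 13825 (2 byte(s))
  byte[11]=0xC4 cont=1 payload=0x44=68: acc |= 68<<0 -> acc=68 shift=7
  byte[12]=0xA3 cont=1 payload=0x23=35: acc |= 35<<7 -> acc=4548 shift=14
  byte[13]=0x3A cont=0 payload=0x3A=58: acc |= 58<<14 -> acc=954820 shift=21 [end]
Varint 6: bytes[11:14] = C4 A3 3A -> value 954820 (3 byte(s))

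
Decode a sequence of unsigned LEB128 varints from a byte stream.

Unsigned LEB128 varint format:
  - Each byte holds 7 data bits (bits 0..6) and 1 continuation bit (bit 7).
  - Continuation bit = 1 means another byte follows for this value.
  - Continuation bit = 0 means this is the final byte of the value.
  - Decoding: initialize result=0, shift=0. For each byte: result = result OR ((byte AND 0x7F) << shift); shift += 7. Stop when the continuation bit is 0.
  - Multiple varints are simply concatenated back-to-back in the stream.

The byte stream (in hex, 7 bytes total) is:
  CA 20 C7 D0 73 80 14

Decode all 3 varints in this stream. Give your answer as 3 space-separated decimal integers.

  byte[0]=0xCA cont=1 payload=0x4A=74: acc |= 74<<0 -> acc=74 shift=7
  byte[1]=0x20 cont=0 payload=0x20=32: acc |= 32<<7 -> acc=4170 shift=14 [end]
Varint 1: bytes[0:2] = CA 20 -> value 4170 (2 byte(s))
  byte[2]=0xC7 cont=1 payload=0x47=71: acc |= 71<<0 -> acc=71 shift=7
  byte[3]=0xD0 cont=1 payload=0x50=80: acc |= 80<<7 -> acc=10311 shift=14
  byte[4]=0x73 cont=0 payload=0x73=115: acc |= 115<<14 -> acc=1894471 shift=21 [end]
Varint 2: bytes[2:5] = C7 D0 73 -> value 1894471 (3 byte(s))
  byte[5]=0x80 cont=1 payload=0x00=0: acc |= 0<<0 -> acc=0 shift=7
  byte[6]=0x14 cont=0 payload=0x14=20: acc |= 20<<7 -> acc=2560 shift=14 [end]
Varint 3: bytes[5:7] = 80 14 -> value 2560 (2 byte(s))

Answer: 4170 1894471 2560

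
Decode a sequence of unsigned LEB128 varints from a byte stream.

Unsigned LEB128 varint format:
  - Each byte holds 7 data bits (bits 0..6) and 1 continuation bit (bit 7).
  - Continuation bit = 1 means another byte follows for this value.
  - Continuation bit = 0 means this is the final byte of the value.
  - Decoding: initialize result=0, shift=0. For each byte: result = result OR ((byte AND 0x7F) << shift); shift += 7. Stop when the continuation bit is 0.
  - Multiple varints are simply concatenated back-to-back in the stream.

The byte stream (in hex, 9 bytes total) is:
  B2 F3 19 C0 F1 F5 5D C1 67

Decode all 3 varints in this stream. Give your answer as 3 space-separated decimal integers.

  byte[0]=0xB2 cont=1 payload=0x32=50: acc |= 50<<0 -> acc=50 shift=7
  byte[1]=0xF3 cont=1 payload=0x73=115: acc |= 115<<7 -> acc=14770 shift=14
  byte[2]=0x19 cont=0 payload=0x19=25: acc |= 25<<14 -> acc=424370 shift=21 [end]
Varint 1: bytes[0:3] = B2 F3 19 -> value 424370 (3 byte(s))
  byte[3]=0xC0 cont=1 payload=0x40=64: acc |= 64<<0 -> acc=64 shift=7
  byte[4]=0xF1 cont=1 payload=0x71=113: acc |= 113<<7 -> acc=14528 shift=14
  byte[5]=0xF5 cont=1 payload=0x75=117: acc |= 117<<14 -> acc=1931456 shift=21
  byte[6]=0x5D cont=0 payload=0x5D=93: acc |= 93<<21 -> acc=196966592 shift=28 [end]
Varint 2: bytes[3:7] = C0 F1 F5 5D -> value 196966592 (4 byte(s))
  byte[7]=0xC1 cont=1 payload=0x41=65: acc |= 65<<0 -> acc=65 shift=7
  byte[8]=0x67 cont=0 payload=0x67=103: acc |= 103<<7 -> acc=13249 shift=14 [end]
Varint 3: bytes[7:9] = C1 67 -> value 13249 (2 byte(s))

Answer: 424370 196966592 13249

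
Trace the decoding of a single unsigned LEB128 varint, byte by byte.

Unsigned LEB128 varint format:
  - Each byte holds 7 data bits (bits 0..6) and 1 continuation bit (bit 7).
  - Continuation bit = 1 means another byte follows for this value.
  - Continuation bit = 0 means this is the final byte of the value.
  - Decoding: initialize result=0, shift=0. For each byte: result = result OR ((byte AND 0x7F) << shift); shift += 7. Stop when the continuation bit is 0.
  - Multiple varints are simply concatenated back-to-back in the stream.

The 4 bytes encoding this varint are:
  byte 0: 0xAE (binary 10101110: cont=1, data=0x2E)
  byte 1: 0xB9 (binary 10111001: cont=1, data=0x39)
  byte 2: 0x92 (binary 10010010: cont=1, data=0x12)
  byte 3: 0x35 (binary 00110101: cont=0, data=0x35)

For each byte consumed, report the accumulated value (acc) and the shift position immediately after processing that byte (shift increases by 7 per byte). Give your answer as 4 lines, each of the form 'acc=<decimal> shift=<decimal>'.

byte 0=0xAE: payload=0x2E=46, contrib = 46<<0 = 46; acc -> 46, shift -> 7
byte 1=0xB9: payload=0x39=57, contrib = 57<<7 = 7296; acc -> 7342, shift -> 14
byte 2=0x92: payload=0x12=18, contrib = 18<<14 = 294912; acc -> 302254, shift -> 21
byte 3=0x35: payload=0x35=53, contrib = 53<<21 = 111149056; acc -> 111451310, shift -> 28

Answer: acc=46 shift=7
acc=7342 shift=14
acc=302254 shift=21
acc=111451310 shift=28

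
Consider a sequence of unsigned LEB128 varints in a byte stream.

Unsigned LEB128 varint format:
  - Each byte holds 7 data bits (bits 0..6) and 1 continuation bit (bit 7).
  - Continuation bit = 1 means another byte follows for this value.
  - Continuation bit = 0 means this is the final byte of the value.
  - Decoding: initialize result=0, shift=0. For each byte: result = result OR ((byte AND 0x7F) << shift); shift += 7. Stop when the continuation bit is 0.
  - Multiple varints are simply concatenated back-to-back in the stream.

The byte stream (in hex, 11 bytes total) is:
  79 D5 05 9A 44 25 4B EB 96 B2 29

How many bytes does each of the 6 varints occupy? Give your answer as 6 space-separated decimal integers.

Answer: 1 2 2 1 1 4

Derivation:
  byte[0]=0x79 cont=0 payload=0x79=121: acc |= 121<<0 -> acc=121 shift=7 [end]
Varint 1: bytes[0:1] = 79 -> value 121 (1 byte(s))
  byte[1]=0xD5 cont=1 payload=0x55=85: acc |= 85<<0 -> acc=85 shift=7
  byte[2]=0x05 cont=0 payload=0x05=5: acc |= 5<<7 -> acc=725 shift=14 [end]
Varint 2: bytes[1:3] = D5 05 -> value 725 (2 byte(s))
  byte[3]=0x9A cont=1 payload=0x1A=26: acc |= 26<<0 -> acc=26 shift=7
  byte[4]=0x44 cont=0 payload=0x44=68: acc |= 68<<7 -> acc=8730 shift=14 [end]
Varint 3: bytes[3:5] = 9A 44 -> value 8730 (2 byte(s))
  byte[5]=0x25 cont=0 payload=0x25=37: acc |= 37<<0 -> acc=37 shift=7 [end]
Varint 4: bytes[5:6] = 25 -> value 37 (1 byte(s))
  byte[6]=0x4B cont=0 payload=0x4B=75: acc |= 75<<0 -> acc=75 shift=7 [end]
Varint 5: bytes[6:7] = 4B -> value 75 (1 byte(s))
  byte[7]=0xEB cont=1 payload=0x6B=107: acc |= 107<<0 -> acc=107 shift=7
  byte[8]=0x96 cont=1 payload=0x16=22: acc |= 22<<7 -> acc=2923 shift=14
  byte[9]=0xB2 cont=1 payload=0x32=50: acc |= 50<<14 -> acc=822123 shift=21
  byte[10]=0x29 cont=0 payload=0x29=41: acc |= 41<<21 -> acc=86805355 shift=28 [end]
Varint 6: bytes[7:11] = EB 96 B2 29 -> value 86805355 (4 byte(s))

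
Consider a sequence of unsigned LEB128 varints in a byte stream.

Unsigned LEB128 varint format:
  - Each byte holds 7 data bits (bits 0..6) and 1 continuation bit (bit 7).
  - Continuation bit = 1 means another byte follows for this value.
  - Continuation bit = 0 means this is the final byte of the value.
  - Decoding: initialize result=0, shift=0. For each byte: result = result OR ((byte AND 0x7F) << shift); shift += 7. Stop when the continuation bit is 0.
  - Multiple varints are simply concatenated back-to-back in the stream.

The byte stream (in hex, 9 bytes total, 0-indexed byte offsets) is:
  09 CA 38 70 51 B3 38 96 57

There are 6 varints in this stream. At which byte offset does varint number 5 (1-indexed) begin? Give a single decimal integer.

  byte[0]=0x09 cont=0 payload=0x09=9: acc |= 9<<0 -> acc=9 shift=7 [end]
Varint 1: bytes[0:1] = 09 -> value 9 (1 byte(s))
  byte[1]=0xCA cont=1 payload=0x4A=74: acc |= 74<<0 -> acc=74 shift=7
  byte[2]=0x38 cont=0 payload=0x38=56: acc |= 56<<7 -> acc=7242 shift=14 [end]
Varint 2: bytes[1:3] = CA 38 -> value 7242 (2 byte(s))
  byte[3]=0x70 cont=0 payload=0x70=112: acc |= 112<<0 -> acc=112 shift=7 [end]
Varint 3: bytes[3:4] = 70 -> value 112 (1 byte(s))
  byte[4]=0x51 cont=0 payload=0x51=81: acc |= 81<<0 -> acc=81 shift=7 [end]
Varint 4: bytes[4:5] = 51 -> value 81 (1 byte(s))
  byte[5]=0xB3 cont=1 payload=0x33=51: acc |= 51<<0 -> acc=51 shift=7
  byte[6]=0x38 cont=0 payload=0x38=56: acc |= 56<<7 -> acc=7219 shift=14 [end]
Varint 5: bytes[5:7] = B3 38 -> value 7219 (2 byte(s))
  byte[7]=0x96 cont=1 payload=0x16=22: acc |= 22<<0 -> acc=22 shift=7
  byte[8]=0x57 cont=0 payload=0x57=87: acc |= 87<<7 -> acc=11158 shift=14 [end]
Varint 6: bytes[7:9] = 96 57 -> value 11158 (2 byte(s))

Answer: 5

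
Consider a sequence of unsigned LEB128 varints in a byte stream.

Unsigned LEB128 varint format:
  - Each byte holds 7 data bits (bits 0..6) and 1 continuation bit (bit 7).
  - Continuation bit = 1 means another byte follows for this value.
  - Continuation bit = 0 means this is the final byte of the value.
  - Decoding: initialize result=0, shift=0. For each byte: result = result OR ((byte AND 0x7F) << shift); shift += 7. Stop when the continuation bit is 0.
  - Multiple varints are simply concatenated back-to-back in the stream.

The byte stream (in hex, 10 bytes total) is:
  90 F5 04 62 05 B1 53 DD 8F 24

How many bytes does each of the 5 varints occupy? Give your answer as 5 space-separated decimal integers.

Answer: 3 1 1 2 3

Derivation:
  byte[0]=0x90 cont=1 payload=0x10=16: acc |= 16<<0 -> acc=16 shift=7
  byte[1]=0xF5 cont=1 payload=0x75=117: acc |= 117<<7 -> acc=14992 shift=14
  byte[2]=0x04 cont=0 payload=0x04=4: acc |= 4<<14 -> acc=80528 shift=21 [end]
Varint 1: bytes[0:3] = 90 F5 04 -> value 80528 (3 byte(s))
  byte[3]=0x62 cont=0 payload=0x62=98: acc |= 98<<0 -> acc=98 shift=7 [end]
Varint 2: bytes[3:4] = 62 -> value 98 (1 byte(s))
  byte[4]=0x05 cont=0 payload=0x05=5: acc |= 5<<0 -> acc=5 shift=7 [end]
Varint 3: bytes[4:5] = 05 -> value 5 (1 byte(s))
  byte[5]=0xB1 cont=1 payload=0x31=49: acc |= 49<<0 -> acc=49 shift=7
  byte[6]=0x53 cont=0 payload=0x53=83: acc |= 83<<7 -> acc=10673 shift=14 [end]
Varint 4: bytes[5:7] = B1 53 -> value 10673 (2 byte(s))
  byte[7]=0xDD cont=1 payload=0x5D=93: acc |= 93<<0 -> acc=93 shift=7
  byte[8]=0x8F cont=1 payload=0x0F=15: acc |= 15<<7 -> acc=2013 shift=14
  byte[9]=0x24 cont=0 payload=0x24=36: acc |= 36<<14 -> acc=591837 shift=21 [end]
Varint 5: bytes[7:10] = DD 8F 24 -> value 591837 (3 byte(s))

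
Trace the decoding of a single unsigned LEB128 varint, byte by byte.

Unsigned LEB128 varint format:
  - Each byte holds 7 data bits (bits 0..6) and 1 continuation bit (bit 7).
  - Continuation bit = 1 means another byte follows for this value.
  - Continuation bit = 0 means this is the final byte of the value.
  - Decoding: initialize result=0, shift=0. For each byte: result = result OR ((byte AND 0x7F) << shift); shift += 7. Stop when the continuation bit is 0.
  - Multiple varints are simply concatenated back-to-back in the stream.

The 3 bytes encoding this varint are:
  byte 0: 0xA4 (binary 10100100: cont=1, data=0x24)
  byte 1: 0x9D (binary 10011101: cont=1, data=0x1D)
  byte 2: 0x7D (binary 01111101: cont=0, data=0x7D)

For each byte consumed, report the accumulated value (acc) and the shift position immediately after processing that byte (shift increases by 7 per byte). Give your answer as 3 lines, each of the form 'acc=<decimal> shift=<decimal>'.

Answer: acc=36 shift=7
acc=3748 shift=14
acc=2051748 shift=21

Derivation:
byte 0=0xA4: payload=0x24=36, contrib = 36<<0 = 36; acc -> 36, shift -> 7
byte 1=0x9D: payload=0x1D=29, contrib = 29<<7 = 3712; acc -> 3748, shift -> 14
byte 2=0x7D: payload=0x7D=125, contrib = 125<<14 = 2048000; acc -> 2051748, shift -> 21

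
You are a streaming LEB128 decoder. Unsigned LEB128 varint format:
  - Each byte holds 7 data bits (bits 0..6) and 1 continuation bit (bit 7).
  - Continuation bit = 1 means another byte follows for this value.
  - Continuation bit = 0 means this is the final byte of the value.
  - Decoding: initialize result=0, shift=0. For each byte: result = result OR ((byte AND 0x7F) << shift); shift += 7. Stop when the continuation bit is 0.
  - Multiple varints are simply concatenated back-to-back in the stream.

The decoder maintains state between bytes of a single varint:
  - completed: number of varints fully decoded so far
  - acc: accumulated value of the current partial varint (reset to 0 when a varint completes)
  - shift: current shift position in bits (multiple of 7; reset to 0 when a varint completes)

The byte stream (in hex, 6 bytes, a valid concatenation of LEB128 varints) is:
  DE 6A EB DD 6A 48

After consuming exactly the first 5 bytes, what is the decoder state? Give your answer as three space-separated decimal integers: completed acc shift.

Answer: 2 0 0

Derivation:
byte[0]=0xDE cont=1 payload=0x5E: acc |= 94<<0 -> completed=0 acc=94 shift=7
byte[1]=0x6A cont=0 payload=0x6A: varint #1 complete (value=13662); reset -> completed=1 acc=0 shift=0
byte[2]=0xEB cont=1 payload=0x6B: acc |= 107<<0 -> completed=1 acc=107 shift=7
byte[3]=0xDD cont=1 payload=0x5D: acc |= 93<<7 -> completed=1 acc=12011 shift=14
byte[4]=0x6A cont=0 payload=0x6A: varint #2 complete (value=1748715); reset -> completed=2 acc=0 shift=0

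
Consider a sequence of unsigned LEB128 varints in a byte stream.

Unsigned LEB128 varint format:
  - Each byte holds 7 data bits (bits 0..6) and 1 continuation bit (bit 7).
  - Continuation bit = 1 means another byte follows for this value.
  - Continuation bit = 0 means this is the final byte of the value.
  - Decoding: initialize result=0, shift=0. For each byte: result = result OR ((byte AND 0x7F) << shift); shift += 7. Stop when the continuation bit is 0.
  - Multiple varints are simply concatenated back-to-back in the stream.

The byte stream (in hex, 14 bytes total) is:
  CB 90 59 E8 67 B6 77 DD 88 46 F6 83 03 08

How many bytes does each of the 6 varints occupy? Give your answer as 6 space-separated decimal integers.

Answer: 3 2 2 3 3 1

Derivation:
  byte[0]=0xCB cont=1 payload=0x4B=75: acc |= 75<<0 -> acc=75 shift=7
  byte[1]=0x90 cont=1 payload=0x10=16: acc |= 16<<7 -> acc=2123 shift=14
  byte[2]=0x59 cont=0 payload=0x59=89: acc |= 89<<14 -> acc=1460299 shift=21 [end]
Varint 1: bytes[0:3] = CB 90 59 -> value 1460299 (3 byte(s))
  byte[3]=0xE8 cont=1 payload=0x68=104: acc |= 104<<0 -> acc=104 shift=7
  byte[4]=0x67 cont=0 payload=0x67=103: acc |= 103<<7 -> acc=13288 shift=14 [end]
Varint 2: bytes[3:5] = E8 67 -> value 13288 (2 byte(s))
  byte[5]=0xB6 cont=1 payload=0x36=54: acc |= 54<<0 -> acc=54 shift=7
  byte[6]=0x77 cont=0 payload=0x77=119: acc |= 119<<7 -> acc=15286 shift=14 [end]
Varint 3: bytes[5:7] = B6 77 -> value 15286 (2 byte(s))
  byte[7]=0xDD cont=1 payload=0x5D=93: acc |= 93<<0 -> acc=93 shift=7
  byte[8]=0x88 cont=1 payload=0x08=8: acc |= 8<<7 -> acc=1117 shift=14
  byte[9]=0x46 cont=0 payload=0x46=70: acc |= 70<<14 -> acc=1147997 shift=21 [end]
Varint 4: bytes[7:10] = DD 88 46 -> value 1147997 (3 byte(s))
  byte[10]=0xF6 cont=1 payload=0x76=118: acc |= 118<<0 -> acc=118 shift=7
  byte[11]=0x83 cont=1 payload=0x03=3: acc |= 3<<7 -> acc=502 shift=14
  byte[12]=0x03 cont=0 payload=0x03=3: acc |= 3<<14 -> acc=49654 shift=21 [end]
Varint 5: bytes[10:13] = F6 83 03 -> value 49654 (3 byte(s))
  byte[13]=0x08 cont=0 payload=0x08=8: acc |= 8<<0 -> acc=8 shift=7 [end]
Varint 6: bytes[13:14] = 08 -> value 8 (1 byte(s))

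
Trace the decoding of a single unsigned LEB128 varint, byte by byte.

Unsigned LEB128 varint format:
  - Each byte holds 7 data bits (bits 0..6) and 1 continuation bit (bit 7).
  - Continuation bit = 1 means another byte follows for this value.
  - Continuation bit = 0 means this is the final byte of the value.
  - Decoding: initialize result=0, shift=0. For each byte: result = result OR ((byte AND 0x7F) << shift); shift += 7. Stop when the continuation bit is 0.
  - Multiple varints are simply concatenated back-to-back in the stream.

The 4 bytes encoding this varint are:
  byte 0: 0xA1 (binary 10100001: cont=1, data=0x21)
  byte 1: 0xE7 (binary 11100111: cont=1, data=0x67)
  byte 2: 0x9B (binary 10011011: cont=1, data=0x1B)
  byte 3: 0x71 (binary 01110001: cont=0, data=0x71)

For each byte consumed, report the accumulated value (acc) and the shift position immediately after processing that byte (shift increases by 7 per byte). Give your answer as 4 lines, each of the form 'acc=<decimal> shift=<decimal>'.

Answer: acc=33 shift=7
acc=13217 shift=14
acc=455585 shift=21
acc=237433761 shift=28

Derivation:
byte 0=0xA1: payload=0x21=33, contrib = 33<<0 = 33; acc -> 33, shift -> 7
byte 1=0xE7: payload=0x67=103, contrib = 103<<7 = 13184; acc -> 13217, shift -> 14
byte 2=0x9B: payload=0x1B=27, contrib = 27<<14 = 442368; acc -> 455585, shift -> 21
byte 3=0x71: payload=0x71=113, contrib = 113<<21 = 236978176; acc -> 237433761, shift -> 28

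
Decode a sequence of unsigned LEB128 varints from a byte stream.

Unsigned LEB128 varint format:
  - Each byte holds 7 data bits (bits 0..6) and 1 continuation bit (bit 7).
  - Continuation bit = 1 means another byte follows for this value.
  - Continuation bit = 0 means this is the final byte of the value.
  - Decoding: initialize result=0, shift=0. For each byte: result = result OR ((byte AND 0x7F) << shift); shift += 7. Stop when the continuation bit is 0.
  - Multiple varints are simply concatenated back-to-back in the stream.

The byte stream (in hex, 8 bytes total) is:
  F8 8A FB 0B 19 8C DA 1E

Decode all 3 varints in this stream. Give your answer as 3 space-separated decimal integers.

Answer: 25085304 25 503052

Derivation:
  byte[0]=0xF8 cont=1 payload=0x78=120: acc |= 120<<0 -> acc=120 shift=7
  byte[1]=0x8A cont=1 payload=0x0A=10: acc |= 10<<7 -> acc=1400 shift=14
  byte[2]=0xFB cont=1 payload=0x7B=123: acc |= 123<<14 -> acc=2016632 shift=21
  byte[3]=0x0B cont=0 payload=0x0B=11: acc |= 11<<21 -> acc=25085304 shift=28 [end]
Varint 1: bytes[0:4] = F8 8A FB 0B -> value 25085304 (4 byte(s))
  byte[4]=0x19 cont=0 payload=0x19=25: acc |= 25<<0 -> acc=25 shift=7 [end]
Varint 2: bytes[4:5] = 19 -> value 25 (1 byte(s))
  byte[5]=0x8C cont=1 payload=0x0C=12: acc |= 12<<0 -> acc=12 shift=7
  byte[6]=0xDA cont=1 payload=0x5A=90: acc |= 90<<7 -> acc=11532 shift=14
  byte[7]=0x1E cont=0 payload=0x1E=30: acc |= 30<<14 -> acc=503052 shift=21 [end]
Varint 3: bytes[5:8] = 8C DA 1E -> value 503052 (3 byte(s))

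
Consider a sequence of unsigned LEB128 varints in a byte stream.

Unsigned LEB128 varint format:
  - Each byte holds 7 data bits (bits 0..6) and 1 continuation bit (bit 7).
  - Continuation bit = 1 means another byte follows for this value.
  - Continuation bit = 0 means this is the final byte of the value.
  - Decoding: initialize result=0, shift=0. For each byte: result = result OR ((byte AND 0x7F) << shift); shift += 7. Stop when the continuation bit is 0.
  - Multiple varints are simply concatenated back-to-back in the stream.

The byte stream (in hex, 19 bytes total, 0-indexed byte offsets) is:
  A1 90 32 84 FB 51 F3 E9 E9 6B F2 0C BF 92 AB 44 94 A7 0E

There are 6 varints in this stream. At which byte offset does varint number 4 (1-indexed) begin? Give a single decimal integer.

  byte[0]=0xA1 cont=1 payload=0x21=33: acc |= 33<<0 -> acc=33 shift=7
  byte[1]=0x90 cont=1 payload=0x10=16: acc |= 16<<7 -> acc=2081 shift=14
  byte[2]=0x32 cont=0 payload=0x32=50: acc |= 50<<14 -> acc=821281 shift=21 [end]
Varint 1: bytes[0:3] = A1 90 32 -> value 821281 (3 byte(s))
  byte[3]=0x84 cont=1 payload=0x04=4: acc |= 4<<0 -> acc=4 shift=7
  byte[4]=0xFB cont=1 payload=0x7B=123: acc |= 123<<7 -> acc=15748 shift=14
  byte[5]=0x51 cont=0 payload=0x51=81: acc |= 81<<14 -> acc=1342852 shift=21 [end]
Varint 2: bytes[3:6] = 84 FB 51 -> value 1342852 (3 byte(s))
  byte[6]=0xF3 cont=1 payload=0x73=115: acc |= 115<<0 -> acc=115 shift=7
  byte[7]=0xE9 cont=1 payload=0x69=105: acc |= 105<<7 -> acc=13555 shift=14
  byte[8]=0xE9 cont=1 payload=0x69=105: acc |= 105<<14 -> acc=1733875 shift=21
  byte[9]=0x6B cont=0 payload=0x6B=107: acc |= 107<<21 -> acc=226129139 shift=28 [end]
Varint 3: bytes[6:10] = F3 E9 E9 6B -> value 226129139 (4 byte(s))
  byte[10]=0xF2 cont=1 payload=0x72=114: acc |= 114<<0 -> acc=114 shift=7
  byte[11]=0x0C cont=0 payload=0x0C=12: acc |= 12<<7 -> acc=1650 shift=14 [end]
Varint 4: bytes[10:12] = F2 0C -> value 1650 (2 byte(s))
  byte[12]=0xBF cont=1 payload=0x3F=63: acc |= 63<<0 -> acc=63 shift=7
  byte[13]=0x92 cont=1 payload=0x12=18: acc |= 18<<7 -> acc=2367 shift=14
  byte[14]=0xAB cont=1 payload=0x2B=43: acc |= 43<<14 -> acc=706879 shift=21
  byte[15]=0x44 cont=0 payload=0x44=68: acc |= 68<<21 -> acc=143313215 shift=28 [end]
Varint 5: bytes[12:16] = BF 92 AB 44 -> value 143313215 (4 byte(s))
  byte[16]=0x94 cont=1 payload=0x14=20: acc |= 20<<0 -> acc=20 shift=7
  byte[17]=0xA7 cont=1 payload=0x27=39: acc |= 39<<7 -> acc=5012 shift=14
  byte[18]=0x0E cont=0 payload=0x0E=14: acc |= 14<<14 -> acc=234388 shift=21 [end]
Varint 6: bytes[16:19] = 94 A7 0E -> value 234388 (3 byte(s))

Answer: 10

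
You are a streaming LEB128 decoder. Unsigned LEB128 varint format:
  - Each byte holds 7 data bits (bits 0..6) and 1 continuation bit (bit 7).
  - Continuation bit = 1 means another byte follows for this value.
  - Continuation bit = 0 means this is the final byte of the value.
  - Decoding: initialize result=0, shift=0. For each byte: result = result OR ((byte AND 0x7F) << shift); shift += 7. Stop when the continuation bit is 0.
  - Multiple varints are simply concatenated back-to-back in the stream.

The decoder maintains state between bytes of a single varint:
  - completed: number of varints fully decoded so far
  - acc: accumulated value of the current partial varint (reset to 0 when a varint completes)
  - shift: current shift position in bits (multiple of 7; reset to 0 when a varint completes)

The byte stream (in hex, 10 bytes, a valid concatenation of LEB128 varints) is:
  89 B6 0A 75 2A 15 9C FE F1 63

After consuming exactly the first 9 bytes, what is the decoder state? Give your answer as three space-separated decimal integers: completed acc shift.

Answer: 4 1867548 21

Derivation:
byte[0]=0x89 cont=1 payload=0x09: acc |= 9<<0 -> completed=0 acc=9 shift=7
byte[1]=0xB6 cont=1 payload=0x36: acc |= 54<<7 -> completed=0 acc=6921 shift=14
byte[2]=0x0A cont=0 payload=0x0A: varint #1 complete (value=170761); reset -> completed=1 acc=0 shift=0
byte[3]=0x75 cont=0 payload=0x75: varint #2 complete (value=117); reset -> completed=2 acc=0 shift=0
byte[4]=0x2A cont=0 payload=0x2A: varint #3 complete (value=42); reset -> completed=3 acc=0 shift=0
byte[5]=0x15 cont=0 payload=0x15: varint #4 complete (value=21); reset -> completed=4 acc=0 shift=0
byte[6]=0x9C cont=1 payload=0x1C: acc |= 28<<0 -> completed=4 acc=28 shift=7
byte[7]=0xFE cont=1 payload=0x7E: acc |= 126<<7 -> completed=4 acc=16156 shift=14
byte[8]=0xF1 cont=1 payload=0x71: acc |= 113<<14 -> completed=4 acc=1867548 shift=21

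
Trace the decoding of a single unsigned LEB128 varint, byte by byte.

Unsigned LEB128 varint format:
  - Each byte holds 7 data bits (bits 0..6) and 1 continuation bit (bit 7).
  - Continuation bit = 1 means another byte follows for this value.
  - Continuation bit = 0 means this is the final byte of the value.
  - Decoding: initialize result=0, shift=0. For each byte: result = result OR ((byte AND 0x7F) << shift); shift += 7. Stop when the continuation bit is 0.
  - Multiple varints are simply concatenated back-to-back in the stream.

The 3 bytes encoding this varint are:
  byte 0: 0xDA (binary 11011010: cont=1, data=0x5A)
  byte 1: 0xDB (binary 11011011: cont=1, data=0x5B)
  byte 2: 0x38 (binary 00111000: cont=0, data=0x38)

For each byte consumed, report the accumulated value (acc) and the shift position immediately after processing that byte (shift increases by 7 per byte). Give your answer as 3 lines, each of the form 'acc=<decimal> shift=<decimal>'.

byte 0=0xDA: payload=0x5A=90, contrib = 90<<0 = 90; acc -> 90, shift -> 7
byte 1=0xDB: payload=0x5B=91, contrib = 91<<7 = 11648; acc -> 11738, shift -> 14
byte 2=0x38: payload=0x38=56, contrib = 56<<14 = 917504; acc -> 929242, shift -> 21

Answer: acc=90 shift=7
acc=11738 shift=14
acc=929242 shift=21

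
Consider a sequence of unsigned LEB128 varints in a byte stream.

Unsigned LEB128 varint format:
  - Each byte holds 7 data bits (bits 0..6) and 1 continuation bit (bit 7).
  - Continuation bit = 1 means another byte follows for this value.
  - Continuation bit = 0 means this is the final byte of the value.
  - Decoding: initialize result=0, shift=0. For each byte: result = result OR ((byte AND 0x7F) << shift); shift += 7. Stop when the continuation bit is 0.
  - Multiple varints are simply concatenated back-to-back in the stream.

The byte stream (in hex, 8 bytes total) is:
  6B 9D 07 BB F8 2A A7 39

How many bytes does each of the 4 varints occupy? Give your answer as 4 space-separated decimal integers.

  byte[0]=0x6B cont=0 payload=0x6B=107: acc |= 107<<0 -> acc=107 shift=7 [end]
Varint 1: bytes[0:1] = 6B -> value 107 (1 byte(s))
  byte[1]=0x9D cont=1 payload=0x1D=29: acc |= 29<<0 -> acc=29 shift=7
  byte[2]=0x07 cont=0 payload=0x07=7: acc |= 7<<7 -> acc=925 shift=14 [end]
Varint 2: bytes[1:3] = 9D 07 -> value 925 (2 byte(s))
  byte[3]=0xBB cont=1 payload=0x3B=59: acc |= 59<<0 -> acc=59 shift=7
  byte[4]=0xF8 cont=1 payload=0x78=120: acc |= 120<<7 -> acc=15419 shift=14
  byte[5]=0x2A cont=0 payload=0x2A=42: acc |= 42<<14 -> acc=703547 shift=21 [end]
Varint 3: bytes[3:6] = BB F8 2A -> value 703547 (3 byte(s))
  byte[6]=0xA7 cont=1 payload=0x27=39: acc |= 39<<0 -> acc=39 shift=7
  byte[7]=0x39 cont=0 payload=0x39=57: acc |= 57<<7 -> acc=7335 shift=14 [end]
Varint 4: bytes[6:8] = A7 39 -> value 7335 (2 byte(s))

Answer: 1 2 3 2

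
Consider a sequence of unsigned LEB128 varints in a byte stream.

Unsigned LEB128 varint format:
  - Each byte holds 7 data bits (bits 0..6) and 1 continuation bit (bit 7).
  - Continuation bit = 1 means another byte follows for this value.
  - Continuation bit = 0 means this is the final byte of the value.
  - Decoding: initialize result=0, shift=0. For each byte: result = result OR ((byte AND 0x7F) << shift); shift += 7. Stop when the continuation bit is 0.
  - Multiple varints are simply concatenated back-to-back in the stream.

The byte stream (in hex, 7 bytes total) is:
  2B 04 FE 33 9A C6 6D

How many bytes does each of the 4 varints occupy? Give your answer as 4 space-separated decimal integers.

  byte[0]=0x2B cont=0 payload=0x2B=43: acc |= 43<<0 -> acc=43 shift=7 [end]
Varint 1: bytes[0:1] = 2B -> value 43 (1 byte(s))
  byte[1]=0x04 cont=0 payload=0x04=4: acc |= 4<<0 -> acc=4 shift=7 [end]
Varint 2: bytes[1:2] = 04 -> value 4 (1 byte(s))
  byte[2]=0xFE cont=1 payload=0x7E=126: acc |= 126<<0 -> acc=126 shift=7
  byte[3]=0x33 cont=0 payload=0x33=51: acc |= 51<<7 -> acc=6654 shift=14 [end]
Varint 3: bytes[2:4] = FE 33 -> value 6654 (2 byte(s))
  byte[4]=0x9A cont=1 payload=0x1A=26: acc |= 26<<0 -> acc=26 shift=7
  byte[5]=0xC6 cont=1 payload=0x46=70: acc |= 70<<7 -> acc=8986 shift=14
  byte[6]=0x6D cont=0 payload=0x6D=109: acc |= 109<<14 -> acc=1794842 shift=21 [end]
Varint 4: bytes[4:7] = 9A C6 6D -> value 1794842 (3 byte(s))

Answer: 1 1 2 3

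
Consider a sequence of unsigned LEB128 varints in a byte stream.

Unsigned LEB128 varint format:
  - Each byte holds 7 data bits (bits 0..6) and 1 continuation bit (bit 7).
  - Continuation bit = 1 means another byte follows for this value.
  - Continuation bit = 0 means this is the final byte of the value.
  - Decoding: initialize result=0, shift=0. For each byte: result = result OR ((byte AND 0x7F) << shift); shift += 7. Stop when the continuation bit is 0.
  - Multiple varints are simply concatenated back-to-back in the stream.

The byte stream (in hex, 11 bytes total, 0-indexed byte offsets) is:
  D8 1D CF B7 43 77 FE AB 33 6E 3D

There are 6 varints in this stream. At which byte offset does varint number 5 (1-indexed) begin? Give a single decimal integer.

  byte[0]=0xD8 cont=1 payload=0x58=88: acc |= 88<<0 -> acc=88 shift=7
  byte[1]=0x1D cont=0 payload=0x1D=29: acc |= 29<<7 -> acc=3800 shift=14 [end]
Varint 1: bytes[0:2] = D8 1D -> value 3800 (2 byte(s))
  byte[2]=0xCF cont=1 payload=0x4F=79: acc |= 79<<0 -> acc=79 shift=7
  byte[3]=0xB7 cont=1 payload=0x37=55: acc |= 55<<7 -> acc=7119 shift=14
  byte[4]=0x43 cont=0 payload=0x43=67: acc |= 67<<14 -> acc=1104847 shift=21 [end]
Varint 2: bytes[2:5] = CF B7 43 -> value 1104847 (3 byte(s))
  byte[5]=0x77 cont=0 payload=0x77=119: acc |= 119<<0 -> acc=119 shift=7 [end]
Varint 3: bytes[5:6] = 77 -> value 119 (1 byte(s))
  byte[6]=0xFE cont=1 payload=0x7E=126: acc |= 126<<0 -> acc=126 shift=7
  byte[7]=0xAB cont=1 payload=0x2B=43: acc |= 43<<7 -> acc=5630 shift=14
  byte[8]=0x33 cont=0 payload=0x33=51: acc |= 51<<14 -> acc=841214 shift=21 [end]
Varint 4: bytes[6:9] = FE AB 33 -> value 841214 (3 byte(s))
  byte[9]=0x6E cont=0 payload=0x6E=110: acc |= 110<<0 -> acc=110 shift=7 [end]
Varint 5: bytes[9:10] = 6E -> value 110 (1 byte(s))
  byte[10]=0x3D cont=0 payload=0x3D=61: acc |= 61<<0 -> acc=61 shift=7 [end]
Varint 6: bytes[10:11] = 3D -> value 61 (1 byte(s))

Answer: 9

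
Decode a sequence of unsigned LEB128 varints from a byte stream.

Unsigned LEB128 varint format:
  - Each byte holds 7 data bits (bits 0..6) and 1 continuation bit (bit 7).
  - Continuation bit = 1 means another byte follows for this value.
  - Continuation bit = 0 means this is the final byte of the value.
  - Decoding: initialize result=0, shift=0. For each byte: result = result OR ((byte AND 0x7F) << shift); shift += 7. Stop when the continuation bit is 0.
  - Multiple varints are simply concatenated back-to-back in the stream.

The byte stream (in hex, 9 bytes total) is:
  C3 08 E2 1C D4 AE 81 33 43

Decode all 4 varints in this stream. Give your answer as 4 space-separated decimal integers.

  byte[0]=0xC3 cont=1 payload=0x43=67: acc |= 67<<0 -> acc=67 shift=7
  byte[1]=0x08 cont=0 payload=0x08=8: acc |= 8<<7 -> acc=1091 shift=14 [end]
Varint 1: bytes[0:2] = C3 08 -> value 1091 (2 byte(s))
  byte[2]=0xE2 cont=1 payload=0x62=98: acc |= 98<<0 -> acc=98 shift=7
  byte[3]=0x1C cont=0 payload=0x1C=28: acc |= 28<<7 -> acc=3682 shift=14 [end]
Varint 2: bytes[2:4] = E2 1C -> value 3682 (2 byte(s))
  byte[4]=0xD4 cont=1 payload=0x54=84: acc |= 84<<0 -> acc=84 shift=7
  byte[5]=0xAE cont=1 payload=0x2E=46: acc |= 46<<7 -> acc=5972 shift=14
  byte[6]=0x81 cont=1 payload=0x01=1: acc |= 1<<14 -> acc=22356 shift=21
  byte[7]=0x33 cont=0 payload=0x33=51: acc |= 51<<21 -> acc=106977108 shift=28 [end]
Varint 3: bytes[4:8] = D4 AE 81 33 -> value 106977108 (4 byte(s))
  byte[8]=0x43 cont=0 payload=0x43=67: acc |= 67<<0 -> acc=67 shift=7 [end]
Varint 4: bytes[8:9] = 43 -> value 67 (1 byte(s))

Answer: 1091 3682 106977108 67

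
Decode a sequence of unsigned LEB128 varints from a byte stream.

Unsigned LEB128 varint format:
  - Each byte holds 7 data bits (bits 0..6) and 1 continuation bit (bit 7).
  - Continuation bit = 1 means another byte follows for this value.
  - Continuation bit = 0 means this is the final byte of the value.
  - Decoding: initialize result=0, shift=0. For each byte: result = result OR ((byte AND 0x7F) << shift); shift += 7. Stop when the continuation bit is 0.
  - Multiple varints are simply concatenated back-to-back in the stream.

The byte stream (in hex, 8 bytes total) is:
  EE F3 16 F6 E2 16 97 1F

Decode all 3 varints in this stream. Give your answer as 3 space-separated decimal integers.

Answer: 375278 373110 3991

Derivation:
  byte[0]=0xEE cont=1 payload=0x6E=110: acc |= 110<<0 -> acc=110 shift=7
  byte[1]=0xF3 cont=1 payload=0x73=115: acc |= 115<<7 -> acc=14830 shift=14
  byte[2]=0x16 cont=0 payload=0x16=22: acc |= 22<<14 -> acc=375278 shift=21 [end]
Varint 1: bytes[0:3] = EE F3 16 -> value 375278 (3 byte(s))
  byte[3]=0xF6 cont=1 payload=0x76=118: acc |= 118<<0 -> acc=118 shift=7
  byte[4]=0xE2 cont=1 payload=0x62=98: acc |= 98<<7 -> acc=12662 shift=14
  byte[5]=0x16 cont=0 payload=0x16=22: acc |= 22<<14 -> acc=373110 shift=21 [end]
Varint 2: bytes[3:6] = F6 E2 16 -> value 373110 (3 byte(s))
  byte[6]=0x97 cont=1 payload=0x17=23: acc |= 23<<0 -> acc=23 shift=7
  byte[7]=0x1F cont=0 payload=0x1F=31: acc |= 31<<7 -> acc=3991 shift=14 [end]
Varint 3: bytes[6:8] = 97 1F -> value 3991 (2 byte(s))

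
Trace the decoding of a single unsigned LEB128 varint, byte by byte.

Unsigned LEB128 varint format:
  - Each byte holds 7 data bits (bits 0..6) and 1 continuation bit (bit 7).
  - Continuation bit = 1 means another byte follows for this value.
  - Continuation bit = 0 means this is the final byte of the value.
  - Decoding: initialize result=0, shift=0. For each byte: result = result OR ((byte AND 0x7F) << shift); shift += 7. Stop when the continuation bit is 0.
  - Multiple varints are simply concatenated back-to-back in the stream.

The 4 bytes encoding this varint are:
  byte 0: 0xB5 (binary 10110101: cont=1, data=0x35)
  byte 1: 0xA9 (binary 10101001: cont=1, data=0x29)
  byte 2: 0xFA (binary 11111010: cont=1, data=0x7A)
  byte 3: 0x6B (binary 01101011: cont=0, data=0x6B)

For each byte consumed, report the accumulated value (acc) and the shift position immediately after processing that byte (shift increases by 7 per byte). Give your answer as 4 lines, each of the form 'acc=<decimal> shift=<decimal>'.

byte 0=0xB5: payload=0x35=53, contrib = 53<<0 = 53; acc -> 53, shift -> 7
byte 1=0xA9: payload=0x29=41, contrib = 41<<7 = 5248; acc -> 5301, shift -> 14
byte 2=0xFA: payload=0x7A=122, contrib = 122<<14 = 1998848; acc -> 2004149, shift -> 21
byte 3=0x6B: payload=0x6B=107, contrib = 107<<21 = 224395264; acc -> 226399413, shift -> 28

Answer: acc=53 shift=7
acc=5301 shift=14
acc=2004149 shift=21
acc=226399413 shift=28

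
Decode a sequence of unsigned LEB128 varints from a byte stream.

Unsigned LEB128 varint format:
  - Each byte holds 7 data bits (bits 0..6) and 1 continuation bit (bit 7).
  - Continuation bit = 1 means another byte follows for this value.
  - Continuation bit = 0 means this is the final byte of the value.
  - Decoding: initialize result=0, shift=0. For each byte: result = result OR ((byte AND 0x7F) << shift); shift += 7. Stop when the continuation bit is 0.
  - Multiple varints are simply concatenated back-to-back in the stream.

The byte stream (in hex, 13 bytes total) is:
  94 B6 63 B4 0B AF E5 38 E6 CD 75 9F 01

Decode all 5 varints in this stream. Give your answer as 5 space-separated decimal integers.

Answer: 1628948 1460 930479 1926886 159

Derivation:
  byte[0]=0x94 cont=1 payload=0x14=20: acc |= 20<<0 -> acc=20 shift=7
  byte[1]=0xB6 cont=1 payload=0x36=54: acc |= 54<<7 -> acc=6932 shift=14
  byte[2]=0x63 cont=0 payload=0x63=99: acc |= 99<<14 -> acc=1628948 shift=21 [end]
Varint 1: bytes[0:3] = 94 B6 63 -> value 1628948 (3 byte(s))
  byte[3]=0xB4 cont=1 payload=0x34=52: acc |= 52<<0 -> acc=52 shift=7
  byte[4]=0x0B cont=0 payload=0x0B=11: acc |= 11<<7 -> acc=1460 shift=14 [end]
Varint 2: bytes[3:5] = B4 0B -> value 1460 (2 byte(s))
  byte[5]=0xAF cont=1 payload=0x2F=47: acc |= 47<<0 -> acc=47 shift=7
  byte[6]=0xE5 cont=1 payload=0x65=101: acc |= 101<<7 -> acc=12975 shift=14
  byte[7]=0x38 cont=0 payload=0x38=56: acc |= 56<<14 -> acc=930479 shift=21 [end]
Varint 3: bytes[5:8] = AF E5 38 -> value 930479 (3 byte(s))
  byte[8]=0xE6 cont=1 payload=0x66=102: acc |= 102<<0 -> acc=102 shift=7
  byte[9]=0xCD cont=1 payload=0x4D=77: acc |= 77<<7 -> acc=9958 shift=14
  byte[10]=0x75 cont=0 payload=0x75=117: acc |= 117<<14 -> acc=1926886 shift=21 [end]
Varint 4: bytes[8:11] = E6 CD 75 -> value 1926886 (3 byte(s))
  byte[11]=0x9F cont=1 payload=0x1F=31: acc |= 31<<0 -> acc=31 shift=7
  byte[12]=0x01 cont=0 payload=0x01=1: acc |= 1<<7 -> acc=159 shift=14 [end]
Varint 5: bytes[11:13] = 9F 01 -> value 159 (2 byte(s))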